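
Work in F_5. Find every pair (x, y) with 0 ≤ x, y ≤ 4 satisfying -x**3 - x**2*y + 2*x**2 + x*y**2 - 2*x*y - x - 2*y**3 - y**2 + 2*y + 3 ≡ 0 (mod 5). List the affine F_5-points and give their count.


Affine F_5-points: {(1, 1), (1, 2), (2, 4)}; count = 3.

For each of the 25 pairs (x, y) ∈ F_5², evaluate f(x, y) mod 5. Record the zeros.
  x = 0: [0↦3, 1↦2, 2↦2, 3↦1, 4↦2]  zeros at y ∈ ∅
  x = 1: [0↦3, 1↦0, 2↦0, 3↦1, 4↦1]  zeros at y ∈ {1, 2}
  x = 2: [0↦1, 1↦4, 2↦2, 3↦3, 4↦0]  zeros at y ∈ {4}
  x = 3: [0↦1, 1↦3, 2↦2, 3↦1, 4↦3]  zeros at y ∈ ∅
  x = 4: [0↦2, 1↦1, 2↦4, 3↦4, 4↦4]  zeros at y ∈ ∅
Collecting zeros: affine points = {(1, 1), (1, 2), (2, 4)}.
Total count |C(F_5)_aff| = 3.


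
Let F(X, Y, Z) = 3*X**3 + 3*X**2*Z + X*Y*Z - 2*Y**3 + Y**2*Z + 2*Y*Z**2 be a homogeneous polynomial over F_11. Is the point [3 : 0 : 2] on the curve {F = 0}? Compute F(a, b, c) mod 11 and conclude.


F(3,0,2) ≡ 3 (mod 11); P is NOT on the curve.

Evaluate F(3, 0, 2) term-by-term (mod 11).
  3*X**3 ↦ 3·27·1·1 = 81
  3*X**2*Z ↦ 3·9·1·2 = 54
  X*Y*Z ↦ 1·3·0·2 = 0
  -2*Y**3 ↦ -2·1·0·1 = 0
  Y**2*Z ↦ 1·1·0·2 = 0
  2*Y*Z**2 ↦ 2·1·0·4 = 0
Sum: F(3, 0, 2) = (81) + (54) + (0) + (0) + (0) + (0) = 135.
Reducing mod 11: 135 ≡ 3 (mod 11).
Since F(a, b, c) ≡ 3 ≠ 0 (mod 11), P does NOT lie on the curve.


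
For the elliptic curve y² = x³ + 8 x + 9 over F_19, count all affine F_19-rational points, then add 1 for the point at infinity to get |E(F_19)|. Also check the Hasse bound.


Affine points = {(0, 3), (0, 16), (6, 8), (6, 11), (7, 3), (7, 16), (10, 5), (10, 14), (12, 3), (12, 16), (13, 7), (13, 12), (17, 2), (17, 17), (18, 0)}; affine count = 15; |E(F_19)| = 16.

Discriminant check: Δ ∝ 4a³ + 27b² = 4·8³ + 27·9² = 4·512 + 27·81 ≡ 17 (mod 19). Nonzero ⇒ E is nonsingular.
For each x ∈ F_19, compute rhs = x³ + 8·x + 9 mod 19, then count y ∈ F_19 with y² ≡ rhs.
  x = 0: rhs = 9, matching y values: 3, 16 (2 points).
  x = 1: rhs = 18, matching y values: none (0 points).
  x = 2: rhs = 14, matching y values: none (0 points).
  x = 3: rhs = 3, matching y values: none (0 points).
  x = 4: rhs = 10, matching y values: none (0 points).
  x = 5: rhs = 3, matching y values: none (0 points).
  x = 6: rhs = 7, matching y values: 8, 11 (2 points).
  x = 7: rhs = 9, matching y values: 3, 16 (2 points).
  x = 8: rhs = 15, matching y values: none (0 points).
  x = 9: rhs = 12, matching y values: none (0 points).
  x = 10: rhs = 6, matching y values: 5, 14 (2 points).
  x = 11: rhs = 3, matching y values: none (0 points).
  x = 12: rhs = 9, matching y values: 3, 16 (2 points).
  x = 13: rhs = 11, matching y values: 7, 12 (2 points).
  x = 14: rhs = 15, matching y values: none (0 points).
  x = 15: rhs = 8, matching y values: none (0 points).
  x = 16: rhs = 15, matching y values: none (0 points).
  x = 17: rhs = 4, matching y values: 2, 17 (2 points).
  x = 18: rhs = 0, matching y values: 0 (1 points).
Total affine count: 15.
Full point count |E(F_19)| = 15 + 1 = 16.
Hasse bound: |16 − (19+1)| = |-4| = 4 ≤ 2√19 ≈ 8.7178 ✓.


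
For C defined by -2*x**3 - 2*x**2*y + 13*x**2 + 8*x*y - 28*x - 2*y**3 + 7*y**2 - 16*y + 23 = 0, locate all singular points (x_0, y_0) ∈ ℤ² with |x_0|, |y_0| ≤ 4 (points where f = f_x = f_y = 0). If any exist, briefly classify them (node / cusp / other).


Singular points: {(2, 1)}; classification: node.

Compute partial derivatives:
  f_x = -6*x**2 - 4*x*y + 26*x + 8*y - 28.
  f_y = -2*x**2 + 8*x - 6*y**2 + 14*y - 16.
Scan x_0 ∈ {−4, ..., 4}. For each x_0, f_y(x_0, y) is a polynomial in y; find its integer roots y ∈ {−4, ..., 4}, then test f_x and f at those candidates.
  x = -4: f_y(-4, y) = -6*y**2 + 14*y - 80; no integer root y with |y| ≤ 4.
  x = -3: f_y(-3, y) = -6*y**2 + 14*y - 58; no integer root y with |y| ≤ 4.
  x = -2: f_y(-2, y) = -6*y**2 + 14*y - 40; no integer root y with |y| ≤ 4.
  x = -1: f_y(-1, y) = -6*y**2 + 14*y - 26; no integer root y with |y| ≤ 4.
  x = 0: f_y(0, y) = -6*y**2 + 14*y - 16; no integer root y with |y| ≤ 4.
  x = 1: f_y(1, y) = -6*y**2 + 14*y - 10; no integer root y with |y| ≤ 4.
  x = 2: f_y(2, y) = -6*y**2 + 14*y - 8; vanishes at y ∈ {1}. (2, 1): f_x = 0, f = 0 — SINGULAR.
  x = 3: f_y(3, y) = -6*y**2 + 14*y - 10; no integer root y with |y| ≤ 4.
  x = 4: f_y(4, y) = -6*y**2 + 14*y - 16; no integer root y with |y| ≤ 4.
Only singular point on the grid: (2, 1).
Classify: substitute x = 2 + u, y = 1 + v and expand: f = -2*u**3 - 2*u**2*v - u**2 - 2*v**3 + v**2.
No constant or linear terms (consistent with a singular point). Quadratic part: -u**2 + v**2. Cubic part: -2*u**3 - 2*u**2*v - 2*v**3.
The quadratic part v**2 - u**2 = (v − u)(v + u) splits into two distinct linear factors, so there are two distinct tangent lines y − 1 = ±(x − 2) — this is a node (ordinary double point).
Classification: node.


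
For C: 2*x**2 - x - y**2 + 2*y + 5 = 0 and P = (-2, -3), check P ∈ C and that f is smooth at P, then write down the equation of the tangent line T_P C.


Tangent line at P: -9*x + 8*y + 6 = 0.

Step 1: f(-2, -3) = 0, so P lies on C.
Step 2: partial derivatives
  f_x(x, y) = 4*x - 1, f_y(x, y) = 2 - 2*y.
  f_x(P) = -9, f_y(P) = 8 (gradient nonzero, so P is smooth).
Step 3: tangent line at P: -9·(x − -2) + 8·(y − -3) = 0.
Expanding: -9*x + 8*y + 6 = 0.


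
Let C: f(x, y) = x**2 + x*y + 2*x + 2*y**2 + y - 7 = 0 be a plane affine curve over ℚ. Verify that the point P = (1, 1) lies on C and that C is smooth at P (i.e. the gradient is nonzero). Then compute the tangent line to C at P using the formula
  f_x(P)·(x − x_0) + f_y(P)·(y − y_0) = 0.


Tangent line at P: 5*x + 6*y - 11 = 0.

Step 1: f(1, 1) = 0, so P lies on C.
Step 2: partial derivatives
  f_x(x, y) = 2*x + y + 2, f_y(x, y) = x + 4*y + 1.
  f_x(P) = 5, f_y(P) = 6 (gradient nonzero, so P is smooth).
Step 3: tangent line at P: 5·(x − 1) + 6·(y − 1) = 0.
Expanding: 5*x + 6*y - 11 = 0.


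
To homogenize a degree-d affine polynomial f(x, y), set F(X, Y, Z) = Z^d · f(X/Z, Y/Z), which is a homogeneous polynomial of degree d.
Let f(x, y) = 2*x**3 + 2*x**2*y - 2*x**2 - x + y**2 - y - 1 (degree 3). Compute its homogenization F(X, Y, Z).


F(X, Y, Z) = 2*X**3 + 2*X**2*Y - 2*X**2*Z - X*Z**2 + Y**2*Z - Y*Z**2 - Z**3

deg(f) = 3.
Substitute x = X/Z, y = Y/Z into f, then multiply by Z^3.
  monomial 2·x^3·y^0 ↦ 2·X^3·Y^0·Z^0.
  monomial 2·x^2·y^1 ↦ 2·X^2·Y^1·Z^0.
  monomial -2·x^2·y^0 ↦ -2·X^2·Y^0·Z^1.
  monomial -1·x^1·y^0 ↦ -1·X^1·Y^0·Z^2.
  monomial 1·x^0·y^2 ↦ 1·X^0·Y^2·Z^1.
  monomial -1·x^0·y^1 ↦ -1·X^0·Y^1·Z^2.
  monomial -1·x^0·y^0 ↦ -1·X^0·Y^0·Z^3.
Collecting: F(X, Y, Z) = 2*X**3 + 2*X**2*Y - 2*X**2*Z - X*Z**2 + Y**2*Z - Y*Z**2 - Z**3.


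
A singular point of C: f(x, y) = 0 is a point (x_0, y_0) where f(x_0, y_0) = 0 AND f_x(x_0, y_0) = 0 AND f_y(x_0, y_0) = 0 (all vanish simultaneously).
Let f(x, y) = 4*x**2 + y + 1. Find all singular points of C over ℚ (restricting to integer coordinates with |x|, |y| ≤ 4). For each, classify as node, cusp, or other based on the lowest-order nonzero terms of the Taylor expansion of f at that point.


No singular points in the scanned grid; C is smooth there.

Compute partial derivatives:
  f_x = 8*x.
  f_y = 1.
f_y = 1 is a nonzero constant, so f_y never vanishes: no point (x, y) can satisfy f = f_x = f_y = 0. In particular no (x, y) ∈ {−4, ..., 4}² is singular; the curve is smooth.


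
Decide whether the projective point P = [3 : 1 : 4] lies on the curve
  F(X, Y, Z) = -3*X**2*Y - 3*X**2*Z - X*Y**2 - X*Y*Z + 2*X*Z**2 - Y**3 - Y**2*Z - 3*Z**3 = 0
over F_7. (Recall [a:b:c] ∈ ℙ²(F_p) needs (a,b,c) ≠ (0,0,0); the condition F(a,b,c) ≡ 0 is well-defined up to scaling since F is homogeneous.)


F(3,1,4) ≡ 1 (mod 7); P is NOT on the curve.

Evaluate F(3, 1, 4) term-by-term (mod 7).
  -3*X**2*Y ↦ -3·9·1·1 = -27
  -3*X**2*Z ↦ -3·9·1·4 = -108
  -X*Y**2 ↦ -1·3·1·1 = -3
  -X*Y*Z ↦ -1·3·1·4 = -12
  2*X*Z**2 ↦ 2·3·1·16 = 96
  -Y**3 ↦ -1·1·1·1 = -1
  -Y**2*Z ↦ -1·1·1·4 = -4
  -3*Z**3 ↦ -3·1·1·64 = -192
Sum: F(3, 1, 4) = (-27) + (-108) + (-3) + (-12) + (96) + (-1) + (-4) + (-192) = -251.
Reducing mod 7: -251 ≡ 1 (mod 7).
Since F(a, b, c) ≡ 1 ≠ 0 (mod 7), P does NOT lie on the curve.


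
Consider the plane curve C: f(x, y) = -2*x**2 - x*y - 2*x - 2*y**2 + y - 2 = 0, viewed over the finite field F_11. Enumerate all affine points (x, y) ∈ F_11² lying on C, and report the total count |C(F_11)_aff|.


Affine F_11-points: {(3, 4), (3, 6), (4, 6), (4, 9), (5, 4), (5, 5), (7, 9), (7, 10), (8, 5), (8, 8), (9, 8), (9, 10)}; count = 12.

For each of the 121 pairs (x, y) ∈ F_11², evaluate f(x, y) mod 11. Record the zeros.
  x = 0: [0↦9, 1↦8, 2↦3, 3↦5, 4↦3, 5↦8, 6↦9, 7↦6, 8↦10, 9↦10, 10↦6]  zeros at y ∈ ∅
  x = 1: [0↦5, 1↦3, 2↦8, 3↦9, 4↦6, 5↦10, 6↦10, 7↦6, 8↦9, 9↦8, 10↦3]  zeros at y ∈ ∅
  x = 2: [0↦8, 1↦5, 2↦9, 3↦9, 4↦5, 5↦8, 6↦7, 7↦2, 8↦4, 9↦2, 10↦7]  zeros at y ∈ ∅
  x = 3: [0↦7, 1↦3, 2↦6, 3↦5, 4↦0, 5↦2, 6↦0, 7↦5, 8↦6, 9↦3, 10↦7]  zeros at y ∈ {4, 6}
  x = 4: [0↦2, 1↦8, 2↦10, 3↦8, 4↦2, 5↦3, 6↦0, 7↦4, 8↦4, 9↦0, 10↦3]  zeros at y ∈ {6, 9}
  x = 5: [0↦4, 1↦9, 2↦10, 3↦7, 4↦0, 5↦0, 6↦7, 7↦10, 8↦9, 9↦4, 10↦6]  zeros at y ∈ {4, 5}
  x = 6: [0↦2, 1↦6, 2↦6, 3↦2, 4↦5, 5↦4, 6↦10, 7↦1, 8↦10, 9↦4, 10↦5]  zeros at y ∈ ∅
  x = 7: [0↦7, 1↦10, 2↦9, 3↦4, 4↦6, 5↦4, 6↦9, 7↦10, 8↦7, 9↦0, 10↦0]  zeros at y ∈ {9, 10}
  x = 8: [0↦8, 1↦10, 2↦8, 3↦2, 4↦3, 5↦0, 6↦4, 7↦4, 8↦0, 9↦3, 10↦2]  zeros at y ∈ {5, 8}
  x = 9: [0↦5, 1↦6, 2↦3, 3↦7, 4↦7, 5↦3, 6↦6, 7↦5, 8↦0, 9↦2, 10↦0]  zeros at y ∈ {8, 10}
  x = 10: [0↦9, 1↦9, 2↦5, 3↦8, 4↦7, 5↦2, 6↦4, 7↦2, 8↦7, 9↦8, 10↦5]  zeros at y ∈ ∅
Collecting zeros: affine points = {(3, 4), (3, 6), (4, 6), (4, 9), (5, 4), (5, 5), (7, 9), (7, 10), (8, 5), (8, 8), (9, 8), (9, 10)}.
Total count |C(F_11)_aff| = 12.


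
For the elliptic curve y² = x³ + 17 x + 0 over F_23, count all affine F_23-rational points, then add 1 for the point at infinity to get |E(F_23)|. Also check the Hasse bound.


Affine points = {(0, 0), (1, 8), (1, 15), (3, 3), (3, 20), (5, 7), (5, 16), (7, 5), (7, 18), (8, 2), (8, 21), (9, 10), (9, 13), (11, 0), (12, 0), (13, 7), (13, 16), (17, 2), (17, 21), (19, 11), (19, 12), (21, 2), (21, 21)}; affine count = 23; |E(F_23)| = 24.

Discriminant check: Δ ∝ 4a³ + 27b² = 4·17³ + 27·0² = 4·4913 + 27·0 ≡ 10 (mod 23). Nonzero ⇒ E is nonsingular.
For each x ∈ F_23, compute rhs = x³ + 17·x + 0 mod 23, then count y ∈ F_23 with y² ≡ rhs.
  x = 0: rhs = 0, matching y values: 0 (1 points).
  x = 1: rhs = 18, matching y values: 8, 15 (2 points).
  x = 2: rhs = 19, matching y values: none (0 points).
  x = 3: rhs = 9, matching y values: 3, 20 (2 points).
  x = 4: rhs = 17, matching y values: none (0 points).
  x = 5: rhs = 3, matching y values: 7, 16 (2 points).
  x = 6: rhs = 19, matching y values: none (0 points).
  x = 7: rhs = 2, matching y values: 5, 18 (2 points).
  x = 8: rhs = 4, matching y values: 2, 21 (2 points).
  x = 9: rhs = 8, matching y values: 10, 13 (2 points).
  x = 10: rhs = 20, matching y values: none (0 points).
  x = 11: rhs = 0, matching y values: 0 (1 points).
  x = 12: rhs = 0, matching y values: 0 (1 points).
  x = 13: rhs = 3, matching y values: 7, 16 (2 points).
  x = 14: rhs = 15, matching y values: none (0 points).
  x = 15: rhs = 19, matching y values: none (0 points).
  x = 16: rhs = 21, matching y values: none (0 points).
  x = 17: rhs = 4, matching y values: 2, 21 (2 points).
  x = 18: rhs = 20, matching y values: none (0 points).
  x = 19: rhs = 6, matching y values: 11, 12 (2 points).
  x = 20: rhs = 14, matching y values: none (0 points).
  x = 21: rhs = 4, matching y values: 2, 21 (2 points).
  x = 22: rhs = 5, matching y values: none (0 points).
Total affine count: 23.
Full point count |E(F_23)| = 23 + 1 = 24.
Hasse bound: |24 − (23+1)| = |0| = 0 ≤ 2√23 ≈ 9.5917 ✓.


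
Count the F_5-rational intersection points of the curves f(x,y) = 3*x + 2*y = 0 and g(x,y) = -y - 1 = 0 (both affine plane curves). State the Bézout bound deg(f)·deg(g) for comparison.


Common zeros: {(4, 4)}; count = 1; Bézout bound = 1.

deg(f) = 1, deg(g) = 1, so Bézout bound = 1.
Scan x ∈ F_5. For each x, list the y ∈ F_5 with f(x, y) ≡ 0 and those with g(x, y) ≡ 0 (mod 5); the common zeros in that column are the intersection.
  x = 0: f ≡ 0 at y ∈ {0}; g ≡ 0 at y ∈ {4}; common: ∅.
  x = 1: f ≡ 0 at y ∈ {1}; g ≡ 0 at y ∈ {4}; common: ∅.
  x = 2: f ≡ 0 at y ∈ {2}; g ≡ 0 at y ∈ {4}; common: ∅.
  x = 3: f ≡ 0 at y ∈ {3}; g ≡ 0 at y ∈ {4}; common: ∅.
  x = 4: f ≡ 0 at y ∈ {4}; g ≡ 0 at y ∈ {4}; common: {4}.
Collecting: common zeros = {(4, 4)}, so the count is 1.
Comparison with the Bézout bound: 1 ≤ 1 = deg(f)·deg(g), as expected for curves with no common component (the bound is attained).


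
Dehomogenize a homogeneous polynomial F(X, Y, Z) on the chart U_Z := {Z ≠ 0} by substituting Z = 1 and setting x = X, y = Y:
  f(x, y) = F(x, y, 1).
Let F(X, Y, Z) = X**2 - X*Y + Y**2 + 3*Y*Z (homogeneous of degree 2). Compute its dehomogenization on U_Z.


f(x, y) = x**2 - x*y + y**2 + 3*y

On U_Z we set Z = 1. Each monomial c·X^i·Y^j·Z^k in F becomes c·x^i·y^j·1^k = c·x^i·y^j.
Substituting Z = 1: F(X, Y, 1) = x**2 - x*y + y**2 + 3*y.
Note: deg(f) ≤ deg(F) = 2; strict inequality happens when F is divisible by Z (lost terms).


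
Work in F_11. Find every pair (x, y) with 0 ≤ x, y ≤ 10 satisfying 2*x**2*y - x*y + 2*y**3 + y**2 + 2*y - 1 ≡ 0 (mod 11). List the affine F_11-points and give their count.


Affine F_11-points: {(0, 7), (1, 8), (5, 8), (6, 7), (7, 3), (8, 6), (9, 6), (10, 3)}; count = 8.

For each of the 121 pairs (x, y) ∈ F_11², evaluate f(x, y) mod 11. Record the zeros.
  x = 0: [0↦10, 1↦4, 2↦1, 3↦2, 4↦8, 5↦9, 6↦6, 7↦0, 8↦3, 9↦5, 10↦7]  zeros at y ∈ {7}
  x = 1: [0↦10, 1↦5, 2↦3, 3↦5, 4↦1, 5↦3, 6↦1, 7↦7, 8↦0, 9↦3, 10↦6]  zeros at y ∈ {8}
  x = 2: [0↦10, 1↦10, 2↦2, 3↦9, 4↦10, 5↦6, 6↦9, 7↦9, 8↦7, 9↦4, 10↦1]  zeros at y ∈ ∅
  x = 3: [0↦10, 1↦8, 2↦9, 3↦3, 4↦2, 5↦7, 6↦8, 7↦6, 8↦2, 9↦8, 10↦3]  zeros at y ∈ ∅
  x = 4: [0↦10, 1↦10, 2↦2, 3↦9, 4↦10, 5↦6, 6↦9, 7↦9, 8↦7, 9↦4, 10↦1]  zeros at y ∈ ∅
  x = 5: [0↦10, 1↦5, 2↦3, 3↦5, 4↦1, 5↦3, 6↦1, 7↦7, 8↦0, 9↦3, 10↦6]  zeros at y ∈ {8}
  x = 6: [0↦10, 1↦4, 2↦1, 3↦2, 4↦8, 5↦9, 6↦6, 7↦0, 8↦3, 9↦5, 10↦7]  zeros at y ∈ {7}
  x = 7: [0↦10, 1↦7, 2↦7, 3↦0, 4↦9, 5↦2, 6↦2, 7↦10, 8↦5, 9↦10, 10↦4]  zeros at y ∈ {3}
  x = 8: [0↦10, 1↦3, 2↦10, 3↦10, 4↦4, 5↦4, 6↦0, 7↦4, 8↦6, 9↦7, 10↦8]  zeros at y ∈ {6}
  x = 9: [0↦10, 1↦3, 2↦10, 3↦10, 4↦4, 5↦4, 6↦0, 7↦4, 8↦6, 9↦7, 10↦8]  zeros at y ∈ {6}
  x = 10: [0↦10, 1↦7, 2↦7, 3↦0, 4↦9, 5↦2, 6↦2, 7↦10, 8↦5, 9↦10, 10↦4]  zeros at y ∈ {3}
Collecting zeros: affine points = {(0, 7), (1, 8), (5, 8), (6, 7), (7, 3), (8, 6), (9, 6), (10, 3)}.
Total count |C(F_11)_aff| = 8.


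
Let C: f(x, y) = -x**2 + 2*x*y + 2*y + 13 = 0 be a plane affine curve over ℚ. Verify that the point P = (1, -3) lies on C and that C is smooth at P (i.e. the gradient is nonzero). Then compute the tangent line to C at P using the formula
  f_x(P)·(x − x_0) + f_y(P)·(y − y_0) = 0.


Tangent line at P: -8*x + 4*y + 20 = 0.

Step 1: f(1, -3) = 0, so P lies on C.
Step 2: partial derivatives
  f_x(x, y) = -2*x + 2*y, f_y(x, y) = 2*x + 2.
  f_x(P) = -8, f_y(P) = 4 (gradient nonzero, so P is smooth).
Step 3: tangent line at P: -8·(x − 1) + 4·(y − -3) = 0.
Expanding: -8*x + 4*y + 20 = 0.


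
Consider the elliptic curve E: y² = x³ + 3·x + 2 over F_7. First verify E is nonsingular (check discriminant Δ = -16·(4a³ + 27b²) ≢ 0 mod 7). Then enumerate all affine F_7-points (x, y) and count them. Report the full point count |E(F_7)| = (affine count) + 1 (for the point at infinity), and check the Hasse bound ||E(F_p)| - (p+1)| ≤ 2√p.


Affine points = {(0, 3), (0, 4), (2, 3), (2, 4), (4, 1), (4, 6), (5, 3), (5, 4)}; affine count = 8; |E(F_7)| = 9.

Discriminant check: Δ ∝ 4a³ + 27b² = 4·3³ + 27·2² = 4·27 + 27·4 ≡ 6 (mod 7). Nonzero ⇒ E is nonsingular.
For each x ∈ F_7, compute rhs = x³ + 3·x + 2 mod 7, then count y ∈ F_7 with y² ≡ rhs.
  x = 0: rhs = 2, matching y values: 3, 4 (2 points).
  x = 1: rhs = 6, matching y values: none (0 points).
  x = 2: rhs = 2, matching y values: 3, 4 (2 points).
  x = 3: rhs = 3, matching y values: none (0 points).
  x = 4: rhs = 1, matching y values: 1, 6 (2 points).
  x = 5: rhs = 2, matching y values: 3, 4 (2 points).
  x = 6: rhs = 5, matching y values: none (0 points).
Total affine count: 8.
Full point count |E(F_7)| = 8 + 1 = 9.
Hasse bound: |9 − (7+1)| = |1| = 1 ≤ 2√7 ≈ 5.2915 ✓.


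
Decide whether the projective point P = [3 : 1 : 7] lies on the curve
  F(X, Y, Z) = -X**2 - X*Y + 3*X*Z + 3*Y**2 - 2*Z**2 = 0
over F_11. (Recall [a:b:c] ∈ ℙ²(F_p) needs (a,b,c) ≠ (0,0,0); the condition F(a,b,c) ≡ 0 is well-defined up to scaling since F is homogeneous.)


F(3,1,7) ≡ 0 (mod 11); P is on the curve.

Evaluate F(3, 1, 7) term-by-term (mod 11).
  -X**2 ↦ -1·9·1·1 = -9
  -X*Y ↦ -1·3·1·1 = -3
  3*X*Z ↦ 3·3·1·7 = 63
  3*Y**2 ↦ 3·1·1·1 = 3
  -2*Z**2 ↦ -2·1·1·49 = -98
Sum: F(3, 1, 7) = (-9) + (-3) + (63) + (3) + (-98) = -44.
Reducing mod 11: -44 ≡ 0 (mod 11).
Since F(a, b, c) ≡ 0 (mod 11), P lies on the curve.


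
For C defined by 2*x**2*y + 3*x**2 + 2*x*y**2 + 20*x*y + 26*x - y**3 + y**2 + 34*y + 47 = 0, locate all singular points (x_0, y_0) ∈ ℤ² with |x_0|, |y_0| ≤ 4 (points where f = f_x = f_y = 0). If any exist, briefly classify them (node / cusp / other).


Singular points: {(-3, -2)}; classification: node.

Compute partial derivatives:
  f_x = 4*x*y + 6*x + 2*y**2 + 20*y + 26.
  f_y = 2*x**2 + 4*x*y + 20*x - 3*y**2 + 2*y + 34.
Scan x_0 ∈ {−4, ..., 4}. For each x_0, f_y(x_0, y) is a polynomial in y; find its integer roots y ∈ {−4, ..., 4}, then test f_x and f at those candidates.
  x = -4: f_y(-4, y) = -3*y**2 - 14*y - 14; no integer root y with |y| ≤ 4.
  x = -3: f_y(-3, y) = -3*y**2 - 10*y - 8; vanishes at y ∈ {-2}. (-3, -2): f_x = 0, f = 0 — SINGULAR.
  x = -2: f_y(-2, y) = -3*y**2 - 6*y + 2; no integer root y with |y| ≤ 4.
  x = -1: f_y(-1, y) = -3*y**2 - 2*y + 16; vanishes at y ∈ {2}. (-1, 2): f_x = 60 ≠ 0.
  x = 0: f_y(0, y) = -3*y**2 + 2*y + 34; no integer root y with |y| ≤ 4.
  x = 1: f_y(1, y) = -3*y**2 + 6*y + 56; no integer root y with |y| ≤ 4.
  x = 2: f_y(2, y) = -3*y**2 + 10*y + 82; no integer root y with |y| ≤ 4.
  x = 3: f_y(3, y) = -3*y**2 + 14*y + 112; no integer root y with |y| ≤ 4.
  x = 4: f_y(4, y) = -3*y**2 + 18*y + 146; no integer root y with |y| ≤ 4.
Only singular point on the grid: (-3, -2).
Classify: substitute x = -3 + u, y = -2 + v and expand: f = 2*u**2*v - u**2 + 2*u*v**2 - v**3 + v**2.
No constant or linear terms (consistent with a singular point). Quadratic part: -u**2 + v**2. Cubic part: 2*u**2*v + 2*u*v**2 - v**3.
The quadratic part v**2 - u**2 = (v − u)(v + u) splits into two distinct linear factors, so there are two distinct tangent lines y − -2 = ±(x − -3) — this is a node (ordinary double point).
Classification: node.


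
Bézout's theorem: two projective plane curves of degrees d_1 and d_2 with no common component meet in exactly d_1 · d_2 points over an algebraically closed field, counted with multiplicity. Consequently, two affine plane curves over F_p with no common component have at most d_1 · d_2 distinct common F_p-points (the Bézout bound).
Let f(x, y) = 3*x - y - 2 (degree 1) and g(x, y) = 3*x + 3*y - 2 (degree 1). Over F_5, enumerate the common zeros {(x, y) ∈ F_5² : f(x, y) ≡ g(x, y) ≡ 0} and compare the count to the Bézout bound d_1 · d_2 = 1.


Common zeros: {(4, 0)}; count = 1; Bézout bound = 1.

deg(f) = 1, deg(g) = 1, so Bézout bound = 1.
Scan x ∈ F_5. For each x, list the y ∈ F_5 with f(x, y) ≡ 0 and those with g(x, y) ≡ 0 (mod 5); the common zeros in that column are the intersection.
  x = 0: f ≡ 0 at y ∈ {3}; g ≡ 0 at y ∈ {4}; common: ∅.
  x = 1: f ≡ 0 at y ∈ {1}; g ≡ 0 at y ∈ {3}; common: ∅.
  x = 2: f ≡ 0 at y ∈ {4}; g ≡ 0 at y ∈ {2}; common: ∅.
  x = 3: f ≡ 0 at y ∈ {2}; g ≡ 0 at y ∈ {1}; common: ∅.
  x = 4: f ≡ 0 at y ∈ {0}; g ≡ 0 at y ∈ {0}; common: {0}.
Collecting: common zeros = {(4, 0)}, so the count is 1.
Comparison with the Bézout bound: 1 ≤ 1 = deg(f)·deg(g), as expected for curves with no common component (the bound is attained).


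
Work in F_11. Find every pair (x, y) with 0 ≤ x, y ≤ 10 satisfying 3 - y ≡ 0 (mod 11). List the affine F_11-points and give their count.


Affine F_11-points: {(0, 3), (1, 3), (2, 3), (3, 3), (4, 3), (5, 3), (6, 3), (7, 3), (8, 3), (9, 3), (10, 3)}; count = 11.

For each of the 121 pairs (x, y) ∈ F_11², evaluate f(x, y) mod 11. Record the zeros.
  x = 0: [0↦3, 1↦2, 2↦1, 3↦0, 4↦10, 5↦9, 6↦8, 7↦7, 8↦6, 9↦5, 10↦4]  zeros at y ∈ {3}
  x = 1: [0↦3, 1↦2, 2↦1, 3↦0, 4↦10, 5↦9, 6↦8, 7↦7, 8↦6, 9↦5, 10↦4]  zeros at y ∈ {3}
  x = 2: [0↦3, 1↦2, 2↦1, 3↦0, 4↦10, 5↦9, 6↦8, 7↦7, 8↦6, 9↦5, 10↦4]  zeros at y ∈ {3}
  x = 3: [0↦3, 1↦2, 2↦1, 3↦0, 4↦10, 5↦9, 6↦8, 7↦7, 8↦6, 9↦5, 10↦4]  zeros at y ∈ {3}
  x = 4: [0↦3, 1↦2, 2↦1, 3↦0, 4↦10, 5↦9, 6↦8, 7↦7, 8↦6, 9↦5, 10↦4]  zeros at y ∈ {3}
  x = 5: [0↦3, 1↦2, 2↦1, 3↦0, 4↦10, 5↦9, 6↦8, 7↦7, 8↦6, 9↦5, 10↦4]  zeros at y ∈ {3}
  x = 6: [0↦3, 1↦2, 2↦1, 3↦0, 4↦10, 5↦9, 6↦8, 7↦7, 8↦6, 9↦5, 10↦4]  zeros at y ∈ {3}
  x = 7: [0↦3, 1↦2, 2↦1, 3↦0, 4↦10, 5↦9, 6↦8, 7↦7, 8↦6, 9↦5, 10↦4]  zeros at y ∈ {3}
  x = 8: [0↦3, 1↦2, 2↦1, 3↦0, 4↦10, 5↦9, 6↦8, 7↦7, 8↦6, 9↦5, 10↦4]  zeros at y ∈ {3}
  x = 9: [0↦3, 1↦2, 2↦1, 3↦0, 4↦10, 5↦9, 6↦8, 7↦7, 8↦6, 9↦5, 10↦4]  zeros at y ∈ {3}
  x = 10: [0↦3, 1↦2, 2↦1, 3↦0, 4↦10, 5↦9, 6↦8, 7↦7, 8↦6, 9↦5, 10↦4]  zeros at y ∈ {3}
Collecting zeros: affine points = {(0, 3), (1, 3), (2, 3), (3, 3), (4, 3), (5, 3), (6, 3), (7, 3), (8, 3), (9, 3), (10, 3)}.
Total count |C(F_11)_aff| = 11.


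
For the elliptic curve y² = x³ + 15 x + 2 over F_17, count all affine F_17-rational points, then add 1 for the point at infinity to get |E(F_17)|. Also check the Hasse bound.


Affine points = {(0, 6), (0, 11), (1, 1), (1, 16), (5, 7), (5, 10), (6, 6), (6, 11), (7, 5), (7, 12), (9, 4), (9, 13), (10, 8), (10, 9), (11, 6), (11, 11), (14, 7), (14, 10), (15, 7), (15, 10)}; affine count = 20; |E(F_17)| = 21.

Discriminant check: Δ ∝ 4a³ + 27b² = 4·15³ + 27·2² = 4·3375 + 27·4 ≡ 8 (mod 17). Nonzero ⇒ E is nonsingular.
For each x ∈ F_17, compute rhs = x³ + 15·x + 2 mod 17, then count y ∈ F_17 with y² ≡ rhs.
  x = 0: rhs = 2, matching y values: 6, 11 (2 points).
  x = 1: rhs = 1, matching y values: 1, 16 (2 points).
  x = 2: rhs = 6, matching y values: none (0 points).
  x = 3: rhs = 6, matching y values: none (0 points).
  x = 4: rhs = 7, matching y values: none (0 points).
  x = 5: rhs = 15, matching y values: 7, 10 (2 points).
  x = 6: rhs = 2, matching y values: 6, 11 (2 points).
  x = 7: rhs = 8, matching y values: 5, 12 (2 points).
  x = 8: rhs = 5, matching y values: none (0 points).
  x = 9: rhs = 16, matching y values: 4, 13 (2 points).
  x = 10: rhs = 13, matching y values: 8, 9 (2 points).
  x = 11: rhs = 2, matching y values: 6, 11 (2 points).
  x = 12: rhs = 6, matching y values: none (0 points).
  x = 13: rhs = 14, matching y values: none (0 points).
  x = 14: rhs = 15, matching y values: 7, 10 (2 points).
  x = 15: rhs = 15, matching y values: 7, 10 (2 points).
  x = 16: rhs = 3, matching y values: none (0 points).
Total affine count: 20.
Full point count |E(F_17)| = 20 + 1 = 21.
Hasse bound: |21 − (17+1)| = |3| = 3 ≤ 2√17 ≈ 8.2462 ✓.


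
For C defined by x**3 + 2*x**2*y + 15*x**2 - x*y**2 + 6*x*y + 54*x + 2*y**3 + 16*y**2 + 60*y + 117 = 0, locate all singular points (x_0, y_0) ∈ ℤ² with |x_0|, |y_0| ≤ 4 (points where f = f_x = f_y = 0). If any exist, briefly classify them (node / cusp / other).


Singular points: {(-3, -3)}; classification: cusp.

Compute partial derivatives:
  f_x = 3*x**2 + 4*x*y + 30*x - y**2 + 6*y + 54.
  f_y = 2*x**2 - 2*x*y + 6*x + 6*y**2 + 32*y + 60.
Scan x_0 ∈ {−4, ..., 4}. For each x_0, f_y(x_0, y) is a polynomial in y; find its integer roots y ∈ {−4, ..., 4}, then test f_x and f at those candidates.
  x = -4: f_y(-4, y) = 6*y**2 + 40*y + 68; no integer root y with |y| ≤ 4.
  x = -3: f_y(-3, y) = 6*y**2 + 38*y + 60; vanishes at y ∈ {-3}. (-3, -3): f_x = 0, f = 0 — SINGULAR.
  x = -2: f_y(-2, y) = 6*y**2 + 36*y + 56; no integer root y with |y| ≤ 4.
  x = -1: f_y(-1, y) = 6*y**2 + 34*y + 56; no integer root y with |y| ≤ 4.
  x = 0: f_y(0, y) = 6*y**2 + 32*y + 60; no integer root y with |y| ≤ 4.
  x = 1: f_y(1, y) = 6*y**2 + 30*y + 68; no integer root y with |y| ≤ 4.
  x = 2: f_y(2, y) = 6*y**2 + 28*y + 80; no integer root y with |y| ≤ 4.
  x = 3: f_y(3, y) = 6*y**2 + 26*y + 96; no integer root y with |y| ≤ 4.
  x = 4: f_y(4, y) = 6*y**2 + 24*y + 116; no integer root y with |y| ≤ 4.
Only singular point on the grid: (-3, -3).
Classify: substitute x = -3 + u, y = -3 + v and expand: f = u**3 + 2*u**2*v - u*v**2 + 2*v**3 + v**2.
No constant or linear terms (consistent with a singular point). Quadratic part: v**2. Cubic part: u**3 + 2*u**2*v - u*v**2 + 2*v**3.
The quadratic part v**2 is a perfect square, so there is a single (double) tangent line v = 0, i.e. y = -3. Restricting the cubic part to that line (v = 0) leaves u**3 ≠ 0, so f is not divisible by v and the branch is v² ≈ -u**3 to lowest order — this is a cusp.
Classification: cusp.


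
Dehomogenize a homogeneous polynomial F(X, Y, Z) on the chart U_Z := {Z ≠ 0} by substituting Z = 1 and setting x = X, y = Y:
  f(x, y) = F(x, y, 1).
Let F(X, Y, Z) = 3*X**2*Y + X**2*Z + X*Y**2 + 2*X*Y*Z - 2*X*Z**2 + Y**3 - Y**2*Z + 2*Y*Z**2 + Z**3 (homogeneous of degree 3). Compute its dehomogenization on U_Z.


f(x, y) = 3*x**2*y + x**2 + x*y**2 + 2*x*y - 2*x + y**3 - y**2 + 2*y + 1

On U_Z we set Z = 1. Each monomial c·X^i·Y^j·Z^k in F becomes c·x^i·y^j·1^k = c·x^i·y^j.
Substituting Z = 1: F(X, Y, 1) = 3*x**2*y + x**2 + x*y**2 + 2*x*y - 2*x + y**3 - y**2 + 2*y + 1.
Note: deg(f) ≤ deg(F) = 3; strict inequality happens when F is divisible by Z (lost terms).


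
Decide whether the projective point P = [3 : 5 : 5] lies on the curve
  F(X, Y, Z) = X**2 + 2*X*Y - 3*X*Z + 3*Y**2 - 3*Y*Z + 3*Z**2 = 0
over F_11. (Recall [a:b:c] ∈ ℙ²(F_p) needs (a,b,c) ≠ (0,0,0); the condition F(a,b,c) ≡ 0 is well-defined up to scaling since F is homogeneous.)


F(3,5,5) ≡ 3 (mod 11); P is NOT on the curve.

Evaluate F(3, 5, 5) term-by-term (mod 11).
  X**2 ↦ 1·9·1·1 = 9
  2*X*Y ↦ 2·3·5·1 = 30
  -3*X*Z ↦ -3·3·1·5 = -45
  3*Y**2 ↦ 3·1·25·1 = 75
  -3*Y*Z ↦ -3·1·5·5 = -75
  3*Z**2 ↦ 3·1·1·25 = 75
Sum: F(3, 5, 5) = (9) + (30) + (-45) + (75) + (-75) + (75) = 69.
Reducing mod 11: 69 ≡ 3 (mod 11).
Since F(a, b, c) ≡ 3 ≠ 0 (mod 11), P does NOT lie on the curve.


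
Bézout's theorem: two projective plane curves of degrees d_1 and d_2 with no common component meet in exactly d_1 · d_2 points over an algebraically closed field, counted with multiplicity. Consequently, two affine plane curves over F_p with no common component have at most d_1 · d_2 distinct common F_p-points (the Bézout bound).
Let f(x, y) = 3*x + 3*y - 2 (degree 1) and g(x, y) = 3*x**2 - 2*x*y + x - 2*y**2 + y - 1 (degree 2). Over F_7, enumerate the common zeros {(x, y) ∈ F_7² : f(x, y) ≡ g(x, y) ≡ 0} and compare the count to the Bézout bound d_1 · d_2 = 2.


Common zeros: {(1, 2), (4, 6)}; count = 2; Bézout bound = 2.

deg(f) = 1, deg(g) = 2, so Bézout bound = 2.
Scan x ∈ F_7. For each x, list the y ∈ F_7 with f(x, y) ≡ 0 and those with g(x, y) ≡ 0 (mod 7); the common zeros in that column are the intersection.
  x = 0: f ≡ 0 at y ∈ {3}; g ≡ 0 at y ∈ {2}; common: ∅.
  x = 1: f ≡ 0 at y ∈ {2}; g ≡ 0 at y ∈ {1, 2}; common: {2}.
  x = 2: f ≡ 0 at y ∈ {1}; g ≡ 0 at y ∈ {3, 6}; common: ∅.
  x = 3: f ≡ 0 at y ∈ {0}; g ≡ 0 at y ∈ ∅; common: ∅.
  x = 4: f ≡ 0 at y ∈ {6}; g ≡ 0 at y ∈ {1, 6}; common: {6}.
  x = 5: f ≡ 0 at y ∈ {5}; g ≡ 0 at y ∈ ∅; common: ∅.
  x = 6: f ≡ 0 at y ∈ {4}; g ≡ 0 at y ∈ ∅; common: ∅.
Collecting: common zeros = {(1, 2), (4, 6)}, so the count is 2.
Comparison with the Bézout bound: 2 ≤ 2 = deg(f)·deg(g), as expected for curves with no common component (the bound is attained).


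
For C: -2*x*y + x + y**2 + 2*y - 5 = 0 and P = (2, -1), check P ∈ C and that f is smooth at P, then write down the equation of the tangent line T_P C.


Tangent line at P: 3*x - 4*y - 10 = 0.

Step 1: f(2, -1) = 0, so P lies on C.
Step 2: partial derivatives
  f_x(x, y) = 1 - 2*y, f_y(x, y) = -2*x + 2*y + 2.
  f_x(P) = 3, f_y(P) = -4 (gradient nonzero, so P is smooth).
Step 3: tangent line at P: 3·(x − 2) + -4·(y − -1) = 0.
Expanding: 3*x - 4*y - 10 = 0.


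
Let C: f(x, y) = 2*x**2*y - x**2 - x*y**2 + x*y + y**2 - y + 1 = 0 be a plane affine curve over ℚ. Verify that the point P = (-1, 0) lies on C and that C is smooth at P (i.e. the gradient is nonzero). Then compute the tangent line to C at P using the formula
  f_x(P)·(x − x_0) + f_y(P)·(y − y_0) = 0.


Tangent line at P: 2*x + 2 = 0.

Step 1: f(-1, 0) = 0, so P lies on C.
Step 2: partial derivatives
  f_x(x, y) = 4*x*y - 2*x - y**2 + y, f_y(x, y) = 2*x**2 - 2*x*y + x + 2*y - 1.
  f_x(P) = 2, f_y(P) = 0 (gradient nonzero, so P is smooth).
Step 3: tangent line at P: 2·(x − -1) + 0·(y − 0) = 0.
Expanding: 2*x + 2 = 0.


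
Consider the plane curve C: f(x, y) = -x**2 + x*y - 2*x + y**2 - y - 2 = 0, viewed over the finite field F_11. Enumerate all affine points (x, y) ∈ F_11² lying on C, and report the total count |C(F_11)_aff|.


Affine F_11-points: {(0, 2), (0, 10), (1, 4), (1, 7), (4, 1), (4, 7), (6, 1), (6, 5), (8, 5), (8, 10)}; count = 10.

For each of the 121 pairs (x, y) ∈ F_11², evaluate f(x, y) mod 11. Record the zeros.
  x = 0: [0↦9, 1↦9, 2↦0, 3↦4, 4↦10, 5↦7, 6↦6, 7↦7, 8↦10, 9↦4, 10↦0]  zeros at y ∈ {2, 10}
  x = 1: [0↦6, 1↦7, 2↦10, 3↦4, 4↦0, 5↦9, 6↦9, 7↦0, 8↦4, 9↦10, 10↦7]  zeros at y ∈ {4, 7}
  x = 2: [0↦1, 1↦3, 2↦7, 3↦2, 4↦10, 5↦9, 6↦10, 7↦2, 8↦7, 9↦3, 10↦1]  zeros at y ∈ ∅
  x = 3: [0↦5, 1↦8, 2↦2, 3↦9, 4↦7, 5↦7, 6↦9, 7↦2, 8↦8, 9↦5, 10↦4]  zeros at y ∈ ∅
  x = 4: [0↦7, 1↦0, 2↦6, 3↦3, 4↦2, 5↦3, 6↦6, 7↦0, 8↦7, 9↦5, 10↦5]  zeros at y ∈ {1, 7}
  x = 5: [0↦7, 1↦1, 2↦8, 3↦6, 4↦6, 5↦8, 6↦1, 7↦7, 8↦4, 9↦3, 10↦4]  zeros at y ∈ ∅
  x = 6: [0↦5, 1↦0, 2↦8, 3↦7, 4↦8, 5↦0, 6↦5, 7↦1, 8↦10, 9↦10, 10↦1]  zeros at y ∈ {1, 5}
  x = 7: [0↦1, 1↦8, 2↦6, 3↦6, 4↦8, 5↦1, 6↦7, 7↦4, 8↦3, 9↦4, 10↦7]  zeros at y ∈ ∅
  x = 8: [0↦6, 1↦3, 2↦2, 3↦3, 4↦6, 5↦0, 6↦7, 7↦5, 8↦5, 9↦7, 10↦0]  zeros at y ∈ {5, 10}
  x = 9: [0↦9, 1↦7, 2↦7, 3↦9, 4↦2, 5↦8, 6↦5, 7↦4, 8↦5, 9↦8, 10↦2]  zeros at y ∈ ∅
  x = 10: [0↦10, 1↦9, 2↦10, 3↦2, 4↦7, 5↦3, 6↦1, 7↦1, 8↦3, 9↦7, 10↦2]  zeros at y ∈ ∅
Collecting zeros: affine points = {(0, 2), (0, 10), (1, 4), (1, 7), (4, 1), (4, 7), (6, 1), (6, 5), (8, 5), (8, 10)}.
Total count |C(F_11)_aff| = 10.


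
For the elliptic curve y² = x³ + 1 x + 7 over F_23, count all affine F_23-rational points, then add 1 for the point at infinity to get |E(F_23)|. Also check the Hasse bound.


Affine points = {(1, 3), (1, 20), (4, 11), (4, 12), (7, 9), (7, 14), (9, 3), (9, 20), (13, 3), (13, 20), (15, 4), (15, 19), (16, 5), (16, 18), (19, 10), (19, 13), (20, 0)}; affine count = 17; |E(F_23)| = 18.

Discriminant check: Δ ∝ 4a³ + 27b² = 4·1³ + 27·7² = 4·1 + 27·49 ≡ 16 (mod 23). Nonzero ⇒ E is nonsingular.
For each x ∈ F_23, compute rhs = x³ + 1·x + 7 mod 23, then count y ∈ F_23 with y² ≡ rhs.
  x = 0: rhs = 7, matching y values: none (0 points).
  x = 1: rhs = 9, matching y values: 3, 20 (2 points).
  x = 2: rhs = 17, matching y values: none (0 points).
  x = 3: rhs = 14, matching y values: none (0 points).
  x = 4: rhs = 6, matching y values: 11, 12 (2 points).
  x = 5: rhs = 22, matching y values: none (0 points).
  x = 6: rhs = 22, matching y values: none (0 points).
  x = 7: rhs = 12, matching y values: 9, 14 (2 points).
  x = 8: rhs = 21, matching y values: none (0 points).
  x = 9: rhs = 9, matching y values: 3, 20 (2 points).
  x = 10: rhs = 5, matching y values: none (0 points).
  x = 11: rhs = 15, matching y values: none (0 points).
  x = 12: rhs = 22, matching y values: none (0 points).
  x = 13: rhs = 9, matching y values: 3, 20 (2 points).
  x = 14: rhs = 5, matching y values: none (0 points).
  x = 15: rhs = 16, matching y values: 4, 19 (2 points).
  x = 16: rhs = 2, matching y values: 5, 18 (2 points).
  x = 17: rhs = 15, matching y values: none (0 points).
  x = 18: rhs = 15, matching y values: none (0 points).
  x = 19: rhs = 8, matching y values: 10, 13 (2 points).
  x = 20: rhs = 0, matching y values: 0 (1 points).
  x = 21: rhs = 20, matching y values: none (0 points).
  x = 22: rhs = 5, matching y values: none (0 points).
Total affine count: 17.
Full point count |E(F_23)| = 17 + 1 = 18.
Hasse bound: |18 − (23+1)| = |-6| = 6 ≤ 2√23 ≈ 9.5917 ✓.


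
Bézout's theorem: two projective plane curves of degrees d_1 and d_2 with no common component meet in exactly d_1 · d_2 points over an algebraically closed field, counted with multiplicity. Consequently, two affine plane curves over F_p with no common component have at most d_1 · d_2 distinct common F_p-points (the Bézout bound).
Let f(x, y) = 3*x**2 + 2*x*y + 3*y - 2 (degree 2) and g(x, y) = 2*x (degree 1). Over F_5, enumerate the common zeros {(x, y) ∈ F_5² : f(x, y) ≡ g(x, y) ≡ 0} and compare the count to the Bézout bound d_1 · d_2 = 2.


Common zeros: {(0, 4)}; count = 1; Bézout bound = 2.

deg(f) = 2, deg(g) = 1, so Bézout bound = 2.
Scan x ∈ F_5. For each x, list the y ∈ F_5 with f(x, y) ≡ 0 and those with g(x, y) ≡ 0 (mod 5); the common zeros in that column are the intersection.
  x = 0: f ≡ 0 at y ∈ {4}; g ≡ 0 at y ∈ {0, 1, 2, 3, 4}; common: {4}.
  x = 1: f ≡ 0 at y ∈ ∅; g ≡ 0 at y ∈ ∅; common: ∅.
  x = 2: f ≡ 0 at y ∈ {0}; g ≡ 0 at y ∈ ∅; common: ∅.
  x = 3: f ≡ 0 at y ∈ {0}; g ≡ 0 at y ∈ ∅; common: ∅.
  x = 4: f ≡ 0 at y ∈ {4}; g ≡ 0 at y ∈ ∅; common: ∅.
Collecting: common zeros = {(0, 4)}, so the count is 1.
Comparison with the Bézout bound: 1 ≤ 2 = deg(f)·deg(g), as expected for curves with no common component (the affine F_5-count falls short of the bound because intersections may lie at infinity, over extension fields, or carry multiplicity).


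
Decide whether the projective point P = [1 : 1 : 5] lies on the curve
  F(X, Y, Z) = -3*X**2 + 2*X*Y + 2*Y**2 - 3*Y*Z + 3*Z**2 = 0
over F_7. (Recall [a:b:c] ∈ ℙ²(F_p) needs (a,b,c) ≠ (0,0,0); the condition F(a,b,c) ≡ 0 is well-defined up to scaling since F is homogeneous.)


F(1,1,5) ≡ 5 (mod 7); P is NOT on the curve.

Evaluate F(1, 1, 5) term-by-term (mod 7).
  -3*X**2 ↦ -3·1·1·1 = -3
  2*X*Y ↦ 2·1·1·1 = 2
  2*Y**2 ↦ 2·1·1·1 = 2
  -3*Y*Z ↦ -3·1·1·5 = -15
  3*Z**2 ↦ 3·1·1·25 = 75
Sum: F(1, 1, 5) = (-3) + (2) + (2) + (-15) + (75) = 61.
Reducing mod 7: 61 ≡ 5 (mod 7).
Since F(a, b, c) ≡ 5 ≠ 0 (mod 7), P does NOT lie on the curve.


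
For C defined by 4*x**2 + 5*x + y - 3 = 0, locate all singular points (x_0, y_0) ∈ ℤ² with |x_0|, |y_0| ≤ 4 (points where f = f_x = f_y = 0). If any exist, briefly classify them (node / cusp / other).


No singular points in the scanned grid; C is smooth there.

Compute partial derivatives:
  f_x = 8*x + 5.
  f_y = 1.
f_y = 1 is a nonzero constant, so f_y never vanishes: no point (x, y) can satisfy f = f_x = f_y = 0. In particular no (x, y) ∈ {−4, ..., 4}² is singular; the curve is smooth.


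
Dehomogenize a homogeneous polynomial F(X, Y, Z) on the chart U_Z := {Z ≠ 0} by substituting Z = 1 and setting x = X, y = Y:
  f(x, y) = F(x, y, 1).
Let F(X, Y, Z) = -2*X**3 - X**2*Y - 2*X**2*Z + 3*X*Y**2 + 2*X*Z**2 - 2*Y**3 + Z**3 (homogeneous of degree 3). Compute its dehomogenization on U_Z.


f(x, y) = -2*x**3 - x**2*y - 2*x**2 + 3*x*y**2 + 2*x - 2*y**3 + 1

On U_Z we set Z = 1. Each monomial c·X^i·Y^j·Z^k in F becomes c·x^i·y^j·1^k = c·x^i·y^j.
Substituting Z = 1: F(X, Y, 1) = -2*x**3 - x**2*y - 2*x**2 + 3*x*y**2 + 2*x - 2*y**3 + 1.
Note: deg(f) ≤ deg(F) = 3; strict inequality happens when F is divisible by Z (lost terms).


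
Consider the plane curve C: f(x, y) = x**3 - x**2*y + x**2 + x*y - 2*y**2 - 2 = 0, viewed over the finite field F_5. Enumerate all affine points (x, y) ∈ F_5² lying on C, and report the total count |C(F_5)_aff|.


Affine F_5-points: {(0, 2), (0, 3), (1, 0), (2, 0), (2, 4)}; count = 5.

For each of the 25 pairs (x, y) ∈ F_5², evaluate f(x, y) mod 5. Record the zeros.
  x = 0: [0↦3, 1↦1, 2↦0, 3↦0, 4↦1]  zeros at y ∈ {2, 3}
  x = 1: [0↦0, 1↦3, 2↦2, 3↦2, 4↦3]  zeros at y ∈ {0}
  x = 2: [0↦0, 1↦1, 2↦3, 3↦1, 4↦0]  zeros at y ∈ {0, 4}
  x = 3: [0↦4, 1↦1, 2↦4, 3↦3, 4↦3]  zeros at y ∈ ∅
  x = 4: [0↦3, 1↦4, 2↦1, 3↦4, 4↦3]  zeros at y ∈ ∅
Collecting zeros: affine points = {(0, 2), (0, 3), (1, 0), (2, 0), (2, 4)}.
Total count |C(F_5)_aff| = 5.


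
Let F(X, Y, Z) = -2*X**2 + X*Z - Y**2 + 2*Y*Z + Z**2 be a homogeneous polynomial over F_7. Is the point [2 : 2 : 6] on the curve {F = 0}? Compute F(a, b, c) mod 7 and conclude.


F(2,2,6) ≡ 4 (mod 7); P is NOT on the curve.

Evaluate F(2, 2, 6) term-by-term (mod 7).
  -2*X**2 ↦ -2·4·1·1 = -8
  X*Z ↦ 1·2·1·6 = 12
  -Y**2 ↦ -1·1·4·1 = -4
  2*Y*Z ↦ 2·1·2·6 = 24
  Z**2 ↦ 1·1·1·36 = 36
Sum: F(2, 2, 6) = (-8) + (12) + (-4) + (24) + (36) = 60.
Reducing mod 7: 60 ≡ 4 (mod 7).
Since F(a, b, c) ≡ 4 ≠ 0 (mod 7), P does NOT lie on the curve.


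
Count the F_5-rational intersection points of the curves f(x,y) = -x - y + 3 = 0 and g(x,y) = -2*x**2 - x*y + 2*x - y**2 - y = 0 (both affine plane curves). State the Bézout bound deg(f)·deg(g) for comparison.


Common zeros: {(4, 4)}; count = 1; Bézout bound = 2.

deg(f) = 1, deg(g) = 2, so Bézout bound = 2.
Scan x ∈ F_5. For each x, list the y ∈ F_5 with f(x, y) ≡ 0 and those with g(x, y) ≡ 0 (mod 5); the common zeros in that column are the intersection.
  x = 0: f ≡ 0 at y ∈ {3}; g ≡ 0 at y ∈ {0, 4}; common: ∅.
  x = 1: f ≡ 0 at y ∈ {2}; g ≡ 0 at y ∈ {0, 3}; common: ∅.
  x = 2: f ≡ 0 at y ∈ {1}; g ≡ 0 at y ∈ ∅; common: ∅.
  x = 3: f ≡ 0 at y ∈ {0}; g ≡ 0 at y ∈ ∅; common: ∅.
  x = 4: f ≡ 0 at y ∈ {4}; g ≡ 0 at y ∈ {1, 4}; common: {4}.
Collecting: common zeros = {(4, 4)}, so the count is 1.
Comparison with the Bézout bound: 1 ≤ 2 = deg(f)·deg(g), as expected for curves with no common component (the affine F_5-count falls short of the bound because intersections may lie at infinity, over extension fields, or carry multiplicity).


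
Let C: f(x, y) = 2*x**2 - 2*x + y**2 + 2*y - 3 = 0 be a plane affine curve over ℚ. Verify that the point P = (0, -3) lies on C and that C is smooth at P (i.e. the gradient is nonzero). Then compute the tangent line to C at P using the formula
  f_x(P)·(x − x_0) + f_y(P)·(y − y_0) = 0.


Tangent line at P: -2*x - 4*y - 12 = 0.

Step 1: f(0, -3) = 0, so P lies on C.
Step 2: partial derivatives
  f_x(x, y) = 4*x - 2, f_y(x, y) = 2*y + 2.
  f_x(P) = -2, f_y(P) = -4 (gradient nonzero, so P is smooth).
Step 3: tangent line at P: -2·(x − 0) + -4·(y − -3) = 0.
Expanding: -2*x - 4*y - 12 = 0.
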